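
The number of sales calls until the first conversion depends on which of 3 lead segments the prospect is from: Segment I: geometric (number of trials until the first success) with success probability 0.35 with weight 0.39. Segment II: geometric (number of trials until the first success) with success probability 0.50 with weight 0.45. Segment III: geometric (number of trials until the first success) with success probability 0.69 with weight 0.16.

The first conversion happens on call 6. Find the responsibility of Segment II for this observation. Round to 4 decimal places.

The responsibility of component k is π_k f_k(x) divided by Σ_j π_j f_j(x).
Component likelihoods at x = 6:
  L_I = 0.0406102
  L_II = 0.015625
  L_III = 0.00197541
Prior × likelihood for each component:
  π_I·L_I = 0.39 × 0.0406102 = 0.015838
  π_II·L_II = 0.45 × 0.015625 = 0.00703125
  π_III·L_III = 0.16 × 0.00197541 = 0.000316066
Normaliser: 0.015838 + 0.00703125 + 0.000316066 = 0.0231853
So the posterior for Segment II is 0.00703125 / 0.0231853 ≈ 0.3033.

0.3033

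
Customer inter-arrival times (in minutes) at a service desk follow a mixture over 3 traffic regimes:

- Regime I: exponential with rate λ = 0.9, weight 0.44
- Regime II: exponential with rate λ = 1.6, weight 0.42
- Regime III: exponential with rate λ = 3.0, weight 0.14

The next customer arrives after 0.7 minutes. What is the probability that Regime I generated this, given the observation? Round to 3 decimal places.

The responsibility of component k is P(Z=k) f_k(x) divided by Σ_j P(Z=j) f_j(x).
Exponential densities:
  f_I = 0.479333
  f_II = 0.522048
  f_III = 0.367369
Unnormalised posteriors:
  P(Z=I)·f_I = 0.44 × 0.479333 = 0.210906
  P(Z=II)·f_II = 0.42 × 0.522048 = 0.21926
  P(Z=III)·f_III = 0.14 × 0.367369 = 0.0514317
Marginal: 0.210906 + 0.21926 + 0.0514317 = 0.481598
Responsibility of Regime I: 0.210906 / 0.481598 ≈ 0.438

0.438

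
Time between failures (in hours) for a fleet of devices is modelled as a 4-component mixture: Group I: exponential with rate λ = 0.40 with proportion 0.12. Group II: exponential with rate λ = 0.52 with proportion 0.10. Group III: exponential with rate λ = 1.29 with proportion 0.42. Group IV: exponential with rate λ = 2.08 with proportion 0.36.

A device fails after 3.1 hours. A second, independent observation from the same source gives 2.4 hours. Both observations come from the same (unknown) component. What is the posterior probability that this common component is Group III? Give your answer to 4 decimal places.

P(component k | x) = π_k·f_k(x) / marginal(x), where marginal(x) = Σ_j π_j·f_j(x).
Since both observations come from the same component, the likelihood for component k is f_k(x₁)·f_k(x₂).
  L_I = [0.115754] × [0.153157] = 0.0177285
  L_II = [0.103734] × [0.149281] = 0.0154855
  L_III = [0.0236508] × [0.0583464] = 0.00137994
  L_IV = [0.00329407] × [0.0141275] = 4.65369e-05
Unnormalised posteriors:
  π_I·L_I = 0.12 × 0.0177285 = 0.00212742
  π_II·L_II = 0.10 × 0.0154855 = 0.00154855
  π_III·L_III = 0.42 × 0.00137994 = 0.000579575
  π_IV·L_IV = 0.36 × 4.65369e-05 = 1.67533e-05
Sum: 0.00212742 + 0.00154855 + 0.000579575 + 1.67533e-05 = 0.0042723
P(Group III | data) = 0.000579575 / 0.0042723 ≈ 0.1357

0.1357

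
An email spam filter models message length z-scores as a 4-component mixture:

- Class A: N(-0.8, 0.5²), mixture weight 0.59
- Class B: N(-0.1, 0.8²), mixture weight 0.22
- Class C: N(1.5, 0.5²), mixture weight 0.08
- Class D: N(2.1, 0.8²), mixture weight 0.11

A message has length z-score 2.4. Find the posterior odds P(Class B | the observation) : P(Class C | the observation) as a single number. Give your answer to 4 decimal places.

0.0658

Posterior odds = (w_i f_i(x)) / (w_j f_j(x)); the normalising sum cancels.
Evaluate each component's likelihood at the observed value:
  L_A = 1.01763e-09
  L_B = 0.00377782
  L_C = 0.1579
  L_D = 0.464819
Posterior odds = (w_B·L_B) / (w_C·L_C) = (0.22·0.00377782) / (0.08·0.1579) = 0.000831121 / 0.012632 ≈ 0.0658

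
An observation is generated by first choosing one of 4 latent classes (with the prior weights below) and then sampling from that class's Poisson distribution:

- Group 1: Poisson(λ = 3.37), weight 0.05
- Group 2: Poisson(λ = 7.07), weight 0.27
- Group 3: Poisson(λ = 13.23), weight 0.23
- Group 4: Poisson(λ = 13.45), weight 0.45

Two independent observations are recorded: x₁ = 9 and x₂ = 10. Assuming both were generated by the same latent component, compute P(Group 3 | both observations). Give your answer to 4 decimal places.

0.2222

By Bayes' theorem, P(k | x) = π_k f_k(x) / Σ_j π_j f_j(x).
Since both observations come from the same component, the likelihood for component k is f_k(x₁)·f_k(x₂).
  L_1 = [0.00531292] × [0.00179046] = 9.51256e-06
  L_2 = [0.103407] × [0.0731087] = 0.00755995
  L_3 = [0.0614553] × [0.0813054] = 0.00499665
  L_4 = [0.0572106] × [0.0769483] = 0.00440226
Weight by the priors:
  π_1·L_1 = 0.05 × 9.51256e-06 = 4.75628e-07
  π_2·L_2 = 0.27 × 0.00755995 = 0.00204119
  π_3·L_3 = 0.23 × 0.00499665 = 0.00114923
  π_4·L_4 = 0.45 × 0.00440226 = 0.00198102
Normaliser: 4.75628e-07 + 0.00204119 + 0.00114923 + 0.00198102 = 0.00517191
So the posterior for Group 3 is 0.00114923 / 0.00517191 ≈ 0.2222.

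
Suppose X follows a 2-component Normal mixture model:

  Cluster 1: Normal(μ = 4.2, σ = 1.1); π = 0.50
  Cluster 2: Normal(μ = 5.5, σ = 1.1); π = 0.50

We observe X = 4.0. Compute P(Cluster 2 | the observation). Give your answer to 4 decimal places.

0.2863

The responsibility of component k is w_k f_k(x) divided by Σ_j w_j f_j(x).
Normal densities:
  p_1 = 0.356729
  p_2 = 0.14313
Unnormalised posteriors:
  w_1·p_1 = 0.50 × 0.356729 = 0.178365
  w_2·p_2 = 0.50 × 0.14313 = 0.0715651
Denominator: 0.178365 + 0.0715651 = 0.24993
P(Cluster 2 | the observation) = 0.0715651 / 0.24993 ≈ 0.2863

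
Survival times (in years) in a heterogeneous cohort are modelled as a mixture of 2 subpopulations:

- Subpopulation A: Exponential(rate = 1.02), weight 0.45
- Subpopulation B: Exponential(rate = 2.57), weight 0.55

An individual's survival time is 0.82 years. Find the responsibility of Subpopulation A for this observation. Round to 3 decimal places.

0.536

The responsibility of component k is π_k f_k(x) divided by Σ_j π_j f_j(x).
Component likelihoods at x = 0.82 years:
  L_A = 0.441933
  L_B = 0.312393
Multiply by the mixture weights:
  π_A·L_A = 0.45 × 0.441933 = 0.19887
  π_B·L_B = 0.55 × 0.312393 = 0.171816
Marginal: 0.19887 + 0.171816 = 0.370686
P(Subpopulation A | the observation) ≈ 0.536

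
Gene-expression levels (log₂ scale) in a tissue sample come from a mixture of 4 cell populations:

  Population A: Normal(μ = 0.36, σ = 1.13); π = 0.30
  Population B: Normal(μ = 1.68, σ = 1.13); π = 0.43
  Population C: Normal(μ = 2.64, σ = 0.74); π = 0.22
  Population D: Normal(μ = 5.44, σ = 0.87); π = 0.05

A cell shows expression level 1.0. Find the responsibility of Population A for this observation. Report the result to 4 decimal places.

The responsibility of component k is π_k f_k(x) divided by Σ_j π_j f_j(x).
Component likelihoods at x = 1.0:
  L_A = 0.300729
  L_B = 0.294576
  L_C = 0.0462525
  L_D = 1.01333e-06
Prior × likelihood for each component:
  π_A·L_A = 0.30 × 0.300729 = 0.0902188
  π_B·L_B = 0.43 × 0.294576 = 0.126667
  π_C·L_C = 0.22 × 0.0462525 = 0.0101755
  π_D·L_D = 0.05 × 1.01333e-06 = 5.06665e-08
Denominator: 0.0902188 + 0.126667 + 0.0101755 + 5.06665e-08 = 0.227062
Responsibility of Population A: 0.0902188 / 0.227062 ≈ 0.3973

0.3973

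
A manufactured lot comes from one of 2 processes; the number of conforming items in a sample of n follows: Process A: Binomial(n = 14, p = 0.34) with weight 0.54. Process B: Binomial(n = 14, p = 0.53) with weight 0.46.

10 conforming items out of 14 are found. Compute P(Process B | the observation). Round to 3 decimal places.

0.949

P(component k | x) = π_k·f_k(x) / marginal(x), where marginal(x) = Σ_j π_j·f_j(x).
Binomial probabilities:
  p_A = 0.00392102
  p_B = 0.0854248
Multiply by the mixture weights:
  π_A·p_A = 0.54 × 0.00392102 = 0.00211735
  π_B·p_B = 0.46 × 0.0854248 = 0.0392954
Sum: 0.00211735 + 0.0392954 = 0.0414128
Responsibility of Process B: 0.0392954 / 0.0414128 ≈ 0.949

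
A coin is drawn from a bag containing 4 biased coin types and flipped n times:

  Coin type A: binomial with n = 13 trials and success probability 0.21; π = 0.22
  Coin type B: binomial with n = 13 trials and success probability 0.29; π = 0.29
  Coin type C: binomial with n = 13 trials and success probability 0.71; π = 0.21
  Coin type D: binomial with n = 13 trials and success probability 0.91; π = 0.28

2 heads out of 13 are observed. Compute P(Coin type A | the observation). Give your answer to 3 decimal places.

0.563

Apply Bayes' rule: the posterior for each component is proportional to its prior times its likelihood at x.
Component likelihoods at x = 2 heads out of 13:
  p_A = C(13,2)·0.21^2·0.79^11 = 78·0.0441·0.0747994 = 0.257295
  p_B = C(13,2)·0.29^2·0.71^11 = 78·0.0841·0.0231122 = 0.151612
  p_C = C(13,2)·0.71^2·0.29^11 = 78·0.5041·1.22005e-06 = 4.79722e-05
  p_D = C(13,2)·0.91^2·0.09^11 = 78·0.8281·3.13811e-12 = 2.02696e-10
Multiply by the mixture weights:
  π_A·p_A = 0.22 × 0.257295 = 0.0566049
  π_B·p_B = 0.29 × 0.151612 = 0.0439674
  π_C·p_C = 0.21 × 4.79722e-05 = 1.00742e-05
  π_D·p_D = 0.28 × 2.02696e-10 = 5.67549e-11
Evidence: 0.0566049 + 0.0439674 + 1.00742e-05 + 5.67549e-11 = 0.100582
Responsibility of Coin type A: 0.0566049 / 0.100582 ≈ 0.563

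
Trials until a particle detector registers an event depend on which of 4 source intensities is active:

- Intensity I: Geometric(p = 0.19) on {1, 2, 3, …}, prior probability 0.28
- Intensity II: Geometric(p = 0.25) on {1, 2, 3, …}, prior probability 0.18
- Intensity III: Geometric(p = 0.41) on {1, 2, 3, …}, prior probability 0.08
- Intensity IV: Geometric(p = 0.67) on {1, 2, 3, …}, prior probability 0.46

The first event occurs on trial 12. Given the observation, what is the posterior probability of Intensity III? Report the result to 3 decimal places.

0.014

By Bayes' theorem, P(k | x) = w_k f_k(x) / Σ_j w_j f_j(x).
Component likelihoods at x = 12:
  f_I = 0.0187106
  f_II = 0.0105588
  f_III = 0.00123639
  f_IV = 3.38632e-06
Multiply by the mixture weights:
  w_I·f_I = 0.28 × 0.0187106 = 0.00523898
  w_II·f_II = 0.18 × 0.0105588 = 0.00190058
  w_III·f_III = 0.08 × 0.00123639 = 9.89113e-05
  w_IV·f_IV = 0.46 × 3.38632e-06 = 1.55771e-06
Denominator: 0.00523898 + 0.00190058 + 9.89113e-05 + 1.55771e-06 = 0.00724003
Responsibility of Intensity III: 9.89113e-05 / 0.00724003 ≈ 0.014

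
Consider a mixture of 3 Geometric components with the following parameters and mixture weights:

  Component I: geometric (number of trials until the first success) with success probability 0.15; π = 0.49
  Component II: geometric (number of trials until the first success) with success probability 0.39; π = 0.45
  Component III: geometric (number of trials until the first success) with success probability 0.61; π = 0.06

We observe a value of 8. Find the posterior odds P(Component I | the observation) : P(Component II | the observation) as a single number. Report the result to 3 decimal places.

Since P(k|x) ∝ w_k f_k(x), the posterior odds are w_i f_i(x) / (w_j f_j(x)).
Component likelihoods at x = 8:
  p_I = 0.15·(1−0.15)^7 = 0.15·0.320577 = 0.0480866
  p_II = 0.39·(1−0.39)^7 = 0.39·0.0314274 = 0.0122567
  p_III = 0.61·(1−0.61)^7 = 0.61·0.00137231 = 0.000837109
Odds = (0.49/0.45) × (0.0480866/0.0122567) = 1.08889 × 3.92329 ≈ 4.272

4.272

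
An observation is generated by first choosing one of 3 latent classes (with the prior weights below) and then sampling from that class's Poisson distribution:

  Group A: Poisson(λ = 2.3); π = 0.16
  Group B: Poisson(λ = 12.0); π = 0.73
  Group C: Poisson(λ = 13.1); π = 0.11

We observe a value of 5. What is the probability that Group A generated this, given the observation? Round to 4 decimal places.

0.4619

P(component k | x) = π_k·f_k(x) / marginal(x), where marginal(x) = Σ_j π_j·f_j(x).
Poisson probabilities:
  p_A = 0.053775
  p_B = 0.0127406
  p_C = 0.00657533
Multiply by the mixture weights:
  π_A·p_A = 0.16 × 0.053775 = 0.008604
  π_B·p_B = 0.73 × 0.0127406 = 0.00930067
  π_C·p_C = 0.11 × 0.00657533 = 0.000723286
Evidence: 0.008604 + 0.00930067 + 0.000723286 = 0.018628
P(Group A | 5) = 0.008604 / 0.018628 ≈ 0.4619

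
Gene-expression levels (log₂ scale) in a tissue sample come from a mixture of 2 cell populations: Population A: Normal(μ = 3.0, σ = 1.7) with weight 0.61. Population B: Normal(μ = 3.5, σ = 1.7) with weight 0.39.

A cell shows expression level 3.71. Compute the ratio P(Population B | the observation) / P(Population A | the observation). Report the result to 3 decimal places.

0.692

Posterior odds = (P(Z=i) f_i(x)) / (P(Z=j) f_j(x)); the normalising sum cancels.
Component likelihoods at x = 3.71:
  p_A = (1/(1.7·√(2π)))·exp(−(3.71−3.0)²/(2·1.7²)) = 0.234672·exp(-0.08721) = 0.215072
  p_B = (1/(1.7·√(2π)))·exp(−(3.71−3.5)²/(2·1.7²)) = 0.234672·exp(-0.00763) = 0.232888
0.0908264 / 0.131194 ≈ 0.692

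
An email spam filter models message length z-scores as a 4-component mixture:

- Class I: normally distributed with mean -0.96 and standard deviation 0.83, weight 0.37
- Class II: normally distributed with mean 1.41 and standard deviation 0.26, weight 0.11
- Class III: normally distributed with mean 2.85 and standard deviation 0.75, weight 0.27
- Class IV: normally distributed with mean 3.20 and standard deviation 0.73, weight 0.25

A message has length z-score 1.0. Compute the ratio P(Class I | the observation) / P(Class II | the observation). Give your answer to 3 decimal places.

0.225

The posterior odds equal the prior odds times the likelihood ratio: (π_i/π_j)·(f_i(x)/f_j(x)).
Component likelihoods at x = 1.0:
  L_I = (1/(0.83·√(2π)))·exp(−(1.0−-0.96)²/(2·0.83²)) = 0.480653·exp(-2.78821) = 0.0295751
  L_II = (1/(0.26·√(2π)))·exp(−(1.0−1.41)²/(2·0.26²)) = 1.534393·exp(-1.24334) = 0.442547
  L_III = (1/(0.75·√(2π)))·exp(−(1.0−2.85)²/(2·0.75²)) = 0.531923·exp(-3.04222) = 0.025388
  L_IV = (1/(0.73·√(2π)))·exp(−(1.0−3.20)²/(2·0.73²)) = 0.546496·exp(-4.54119) = 0.00582604
0.0109428 / 0.0486802 ≈ 0.225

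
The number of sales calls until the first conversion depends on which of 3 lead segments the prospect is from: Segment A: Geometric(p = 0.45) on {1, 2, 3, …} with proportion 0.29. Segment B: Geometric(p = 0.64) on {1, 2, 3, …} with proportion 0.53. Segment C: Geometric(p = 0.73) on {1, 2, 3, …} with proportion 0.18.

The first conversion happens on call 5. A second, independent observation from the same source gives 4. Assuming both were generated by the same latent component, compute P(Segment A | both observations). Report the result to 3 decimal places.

0.832

Apply Bayes' rule: the posterior for each component is proportional to its prior times its likelihood at x.
Since both observations come from the same component, the likelihood for component k is f_k(x₁)·f_k(x₂).
  p_A = [0.45·(1−0.45)^4 = 0.45·0.0915063 = 0.0411778] × [0.0748688] = 0.00308293
  p_B = [0.64·(1−0.64)^4 = 0.64·0.0167962 = 0.0107495] × [0.0298598] = 0.00032098
  p_C = [0.73·(1−0.73)^4 = 0.73·0.00531441 = 0.00387952] × [0.0143686] = 5.57432e-05
Unnormalised posteriors:
  w_A·p_A = 0.29 × 0.00308293 = 0.00089405
  w_B·p_B = 0.53 × 0.00032098 = 0.000170119
  w_C·p_C = 0.18 × 5.57432e-05 = 1.00338e-05
Sum: 0.00089405 + 0.000170119 + 1.00338e-05 = 0.0010742
P(Segment A | x₁,x₂) = 0.00089405 / 0.0010742 ≈ 0.832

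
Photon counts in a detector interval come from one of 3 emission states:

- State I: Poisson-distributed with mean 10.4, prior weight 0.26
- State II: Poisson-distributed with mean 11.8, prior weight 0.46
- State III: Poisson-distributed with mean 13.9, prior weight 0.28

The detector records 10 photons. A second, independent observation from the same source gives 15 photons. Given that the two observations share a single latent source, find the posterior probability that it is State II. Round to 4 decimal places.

Apply Bayes' rule: the posterior for each component is proportional to its prior times its likelihood at x.
Since both observations come from the same component, the likelihood for component k is f_k(x₁)·f_k(x₂).
  L_I = [0.124139] × [0.0419119] = 0.0052029
  L_II = [0.108239] × [0.0687156] = 0.00743768
  L_III = [0.0681854] × [0.0981814] = 0.00669454
Unnormalised posteriors:
  w_I·L_I = 0.26 × 0.0052029 = 0.00135275
  w_II·L_II = 0.46 × 0.00743768 = 0.00342133
  w_III·L_III = 0.28 × 0.00669454 = 0.00187447
Marginal: 0.00135275 + 0.00342133 + 0.00187447 = 0.00664856
Responsibility of State II: 0.00342133 / 0.00664856 ≈ 0.5146

0.5146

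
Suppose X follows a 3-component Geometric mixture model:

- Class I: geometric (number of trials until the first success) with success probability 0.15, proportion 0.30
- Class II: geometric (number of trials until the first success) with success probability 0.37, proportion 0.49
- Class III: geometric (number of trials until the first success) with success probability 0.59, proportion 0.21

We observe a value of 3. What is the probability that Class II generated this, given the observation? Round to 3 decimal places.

0.574

Posterior ∝ prior × likelihood, so P(k | x) ∝ π_k f_k(x); normalise over all components.
Geometric probabilities:
  f_I = 0.108375
  f_II = 0.146853
  f_III = 0.099179
Unnormalised posteriors:
  π_I·f_I = 0.30 × 0.108375 = 0.0325125
  π_II·f_II = 0.49 × 0.146853 = 0.071958
  π_III·f_III = 0.21 × 0.099179 = 0.0208276
Normaliser: 0.0325125 + 0.071958 + 0.0208276 = 0.125298
P(Class II | data) = 0.071958 / 0.125298 ≈ 0.574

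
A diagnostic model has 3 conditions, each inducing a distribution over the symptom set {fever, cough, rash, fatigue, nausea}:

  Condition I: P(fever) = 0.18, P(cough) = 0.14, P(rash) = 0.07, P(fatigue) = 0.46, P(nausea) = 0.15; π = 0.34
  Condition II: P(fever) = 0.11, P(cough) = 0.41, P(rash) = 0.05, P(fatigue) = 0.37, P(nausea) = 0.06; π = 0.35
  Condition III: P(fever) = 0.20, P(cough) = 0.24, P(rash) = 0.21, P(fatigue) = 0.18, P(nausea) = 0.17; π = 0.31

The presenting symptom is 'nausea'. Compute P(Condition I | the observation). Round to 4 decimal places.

P(component k | x) = π_k·f_k(x) / marginal(x), where marginal(x) = Σ_j π_j·f_j(x).
Component likelihoods at x = 'nausea':
  L_I = P(nausea | comp) = 0.15
  L_II = P(nausea | comp) = 0.06
  L_III = P(nausea | comp) = 0.17
Unnormalised posteriors:
  π_I·L_I = 0.34 × 0.15 = 0.051
  π_II·L_II = 0.35 × 0.06 = 0.021
  π_III·L_III = 0.31 × 0.17 = 0.0527
Sum: 0.051 + 0.021 + 0.0527 = 0.1247
Responsibility of Condition I: 0.051 / 0.1247 ≈ 0.4090

0.4090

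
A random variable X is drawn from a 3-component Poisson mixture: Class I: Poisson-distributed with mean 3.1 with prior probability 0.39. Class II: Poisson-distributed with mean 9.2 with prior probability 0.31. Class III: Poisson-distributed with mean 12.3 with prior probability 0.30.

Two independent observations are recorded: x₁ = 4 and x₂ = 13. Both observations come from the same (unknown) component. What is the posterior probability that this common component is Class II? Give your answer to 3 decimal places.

0.784

Apply Bayes' rule: the posterior for each component is proportional to its prior times its likelihood at x.
Since both observations come from the same component, the likelihood for component k is f_k(x₁)·f_k(x₂).
  L_I = [e^(−3.1)·3.1^4/4! = 0.17335] × [1.76648e-05] = 3.06219e-06
  L_II = [e^(−9.2)·9.2^4/4! = 0.03016] × [0.0548848] = 0.00165532
  L_III = [e^(−12.3)·12.3^4/4! = 0.00434097] × [0.107811] = 0.000468006
Prior × likelihood for each component:
  π_I·L_I = 0.39 × 3.06219e-06 = 1.19425e-06
  π_II·L_II = 0.31 × 0.00165532 = 0.00051315
  π_III·L_III = 0.30 × 0.000468006 = 0.000140402
Sum: 1.19425e-06 + 0.00051315 + 0.000140402 = 0.000654746
P(Class II | x₁, x₂) ≈ 0.784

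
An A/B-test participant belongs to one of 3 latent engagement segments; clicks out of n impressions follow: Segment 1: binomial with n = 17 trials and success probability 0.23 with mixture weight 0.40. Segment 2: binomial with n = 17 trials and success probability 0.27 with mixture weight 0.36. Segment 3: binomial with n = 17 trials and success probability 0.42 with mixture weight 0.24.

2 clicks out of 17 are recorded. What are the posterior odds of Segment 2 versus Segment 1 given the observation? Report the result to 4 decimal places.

0.5572

Posterior odds = (w_i f_i(x)) / (w_j f_j(x)); the normalising sum cancels.
Evaluate each component's likelihood at the observed value:
  L_1 = 0.142677
  L_2 = 0.0883302
  L_3 = 0.00678356
Odds = (0.36/0.40) × (0.0883302/0.142677) = 0.9 × 0.61909 ≈ 0.5572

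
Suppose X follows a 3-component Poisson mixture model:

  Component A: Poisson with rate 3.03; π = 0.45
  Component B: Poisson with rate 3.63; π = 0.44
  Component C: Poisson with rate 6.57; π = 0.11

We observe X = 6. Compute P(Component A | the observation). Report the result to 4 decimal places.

Apply Bayes' rule: the posterior for each component is proportional to its prior times its likelihood at x.
Component likelihoods at x = 6:
  f_A = e^(−3.03)·3.03^6/6! = 0.0519291
  f_B = e^(−3.63)·3.63^6/6! = 0.0842594
  f_C = e^(−6.57)·6.57^6/6! = 0.156583
Weight by the priors:
  π_A·f_A = 0.45 × 0.0519291 = 0.0233681
  π_B·f_B = 0.44 × 0.0842594 = 0.0370741
  π_C·f_C = 0.11 × 0.156583 = 0.0172241
Evidence: 0.0233681 + 0.0370741 + 0.0172241 = 0.0776664
P(Component A | x) ≈ 0.3009

0.3009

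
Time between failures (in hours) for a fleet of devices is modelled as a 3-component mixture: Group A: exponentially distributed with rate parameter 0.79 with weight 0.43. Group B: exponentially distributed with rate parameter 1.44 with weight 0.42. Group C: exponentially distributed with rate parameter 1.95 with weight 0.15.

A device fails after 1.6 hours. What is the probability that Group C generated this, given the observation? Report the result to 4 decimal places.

P(component k | x) = π_k·f_k(x) / marginal(x), where marginal(x) = Σ_j π_j·f_j(x).
Exponential densities:
  f_A = 0.223192
  f_B = 0.143796
  f_C = 0.0861065
Unnormalised posteriors:
  π_A·f_A = 0.43 × 0.223192 = 0.0959726
  π_B·f_B = 0.42 × 0.143796 = 0.0603945
  π_C·f_C = 0.15 × 0.0861065 = 0.012916
Normaliser: 0.0959726 + 0.0603945 + 0.012916 = 0.169283
P(Group C | x) = 0.012916 / 0.169283 ≈ 0.0763

0.0763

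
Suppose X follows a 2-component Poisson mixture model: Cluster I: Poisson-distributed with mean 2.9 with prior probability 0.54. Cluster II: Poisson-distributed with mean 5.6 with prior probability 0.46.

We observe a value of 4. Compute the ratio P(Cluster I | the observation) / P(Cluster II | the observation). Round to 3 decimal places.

1.256

Posterior odds = (w_i f_i(x)) / (w_j f_j(x)); the normalising sum cancels.
Poisson probabilities:
  L_I = 0.162154
  L_II = 0.151528
0.087563 / 0.0697027 ≈ 1.256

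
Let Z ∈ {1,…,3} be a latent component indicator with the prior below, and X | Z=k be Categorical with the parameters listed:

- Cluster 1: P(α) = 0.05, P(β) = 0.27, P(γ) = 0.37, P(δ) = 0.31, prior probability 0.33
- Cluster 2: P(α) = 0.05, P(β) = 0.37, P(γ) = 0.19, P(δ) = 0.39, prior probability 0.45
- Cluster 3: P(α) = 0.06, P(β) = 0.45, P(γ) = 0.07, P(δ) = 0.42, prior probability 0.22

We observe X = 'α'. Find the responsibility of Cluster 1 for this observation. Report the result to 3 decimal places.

By Bayes' theorem, P(k | x) = P(Z=k) f_k(x) / Σ_j P(Z=j) f_j(x).
Evaluate each component's likelihood at the observed value:
  f_1 = 0.05
  f_2 = 0.05
  f_3 = 0.06
Multiply by the mixture weights:
  P(Z=1)·f_1 = 0.33 × 0.05 = 0.0165
  P(Z=2)·f_2 = 0.45 × 0.05 = 0.0225
  P(Z=3)·f_3 = 0.22 × 0.06 = 0.0132
Sum: 0.0165 + 0.0225 + 0.0132 = 0.0522
P(Cluster 1 | the observation) ≈ 0.316

0.316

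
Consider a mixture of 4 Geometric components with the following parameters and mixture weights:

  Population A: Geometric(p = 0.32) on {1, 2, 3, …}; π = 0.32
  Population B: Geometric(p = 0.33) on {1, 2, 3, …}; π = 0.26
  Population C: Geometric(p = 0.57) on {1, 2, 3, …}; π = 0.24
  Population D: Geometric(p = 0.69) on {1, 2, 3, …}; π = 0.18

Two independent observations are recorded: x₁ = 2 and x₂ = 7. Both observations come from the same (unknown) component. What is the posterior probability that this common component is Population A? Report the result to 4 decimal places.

Posterior ∝ prior × likelihood, so P(k | x) ∝ π_k f_k(x); normalise over all components.
Since both observations come from the same component, the likelihood for component k is f_k(x₁)·f_k(x₂).
  L_A = [0.32·(1−0.32)^1 = 0.32·0.68 = 0.2176] × [0.0316376] = 0.00688434
  L_B = [0.33·(1−0.33)^1 = 0.33·0.67 = 0.2211] × [0.0298513] = 0.00660011
  L_C = [0.57·(1−0.57)^1 = 0.57·0.43 = 0.2451] × [0.00360318] = 0.000883139
  L_D = [0.69·(1−0.69)^1 = 0.69·0.31 = 0.2139] × [0.000612378] = 0.000130988
Multiply by the mixture weights:
  π_A·L_A = 0.32 × 0.00688434 = 0.00220299
  π_B·L_B = 0.26 × 0.00660011 = 0.00171603
  π_C·L_C = 0.24 × 0.000883139 = 0.000211953
  π_D·L_D = 0.18 × 0.000130988 = 2.35778e-05
Denominator: 0.00220299 + 0.00171603 + 0.000211953 + 2.35778e-05 = 0.00415455
So the posterior for Population A is 0.00220299 / 0.00415455 ≈ 0.5303.

0.5303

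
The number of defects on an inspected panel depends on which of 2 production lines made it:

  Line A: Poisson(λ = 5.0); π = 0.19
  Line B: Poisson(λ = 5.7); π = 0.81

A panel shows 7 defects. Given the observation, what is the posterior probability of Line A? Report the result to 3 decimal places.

0.159

The responsibility of component k is π_k f_k(x) divided by Σ_j π_j f_j(x).
Evaluate each component's likelihood at the observed value:
  L_A = e^(−5.0)·5.0^7/7! = 0.104445
  L_B = e^(−5.7)·5.7^7/7! = 0.129782
Unnormalised posteriors:
  π_A·L_A = 0.19 × 0.104445 = 0.0198445
  π_B·L_B = 0.81 × 0.129782 = 0.105124
Normaliser: 0.0198445 + 0.105124 = 0.124968
P(Line A | the observation) = 0.0198445 / 0.124968 ≈ 0.159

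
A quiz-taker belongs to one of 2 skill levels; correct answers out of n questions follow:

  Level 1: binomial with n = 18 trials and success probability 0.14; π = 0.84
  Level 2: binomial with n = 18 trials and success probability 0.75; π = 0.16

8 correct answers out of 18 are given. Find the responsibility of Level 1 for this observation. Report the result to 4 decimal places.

0.6423

Apply Bayes' rule: the posterior for each component is proportional to its prior times its likelihood at x.
Evaluate each component's likelihood at the observed value:
  p_1 = 0.00142911
  p_2 = 0.0041778
Weight by the priors:
  π_1·p_1 = 0.84 × 0.00142911 = 0.00120045
  π_2·p_2 = 0.16 × 0.0041778 = 0.000668448
Marginal: 0.00120045 + 0.000668448 = 0.0018689
So the posterior for Level 1 is 0.00120045 / 0.0018689 ≈ 0.6423.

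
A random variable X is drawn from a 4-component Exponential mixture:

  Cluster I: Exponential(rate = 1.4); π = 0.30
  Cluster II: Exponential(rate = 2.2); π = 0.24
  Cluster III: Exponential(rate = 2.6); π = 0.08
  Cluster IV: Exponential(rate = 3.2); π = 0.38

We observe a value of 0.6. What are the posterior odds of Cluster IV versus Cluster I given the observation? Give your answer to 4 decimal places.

0.9832

Posterior odds = (π_i f_i(x)) / (π_j f_j(x)); the normalising sum cancels.
Exponential densities:
  f_I = 1.4·e^(−1.4·0.6) = 1.4·e^(−0.8400) = 0.604395
  f_II = 2.2·e^(−2.2·0.6) = 2.2·e^(−1.3200) = 0.587698
  f_III = 2.6·e^(−2.6·0.6) = 2.6·e^(−1.5600) = 0.546354
  f_IV = 3.2·e^(−3.2·0.6) = 3.2·e^(−1.9200) = 0.469142
Odds = (0.38/0.30) × (0.469142/0.604395) = 1.26667 × 0.776218 ≈ 0.9832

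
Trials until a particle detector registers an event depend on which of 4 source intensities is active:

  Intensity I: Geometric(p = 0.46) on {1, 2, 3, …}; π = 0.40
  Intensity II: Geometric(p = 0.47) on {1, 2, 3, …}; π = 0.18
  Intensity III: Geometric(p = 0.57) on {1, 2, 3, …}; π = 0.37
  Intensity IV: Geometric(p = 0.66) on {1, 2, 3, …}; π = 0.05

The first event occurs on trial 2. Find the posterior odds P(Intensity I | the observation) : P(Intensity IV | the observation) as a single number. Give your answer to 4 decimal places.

8.8556

The posterior odds equal the prior odds times the likelihood ratio: (π_i/π_j)·(f_i(x)/f_j(x)).
Evaluate each component's likelihood at the observed value:
  L_I = 0.2484
  L_II = 0.2491
  L_III = 0.2451
  L_IV = 0.2244
Odds = (0.40/0.05) × (0.2484/0.2244) = 8 × 1.10695 ≈ 8.8556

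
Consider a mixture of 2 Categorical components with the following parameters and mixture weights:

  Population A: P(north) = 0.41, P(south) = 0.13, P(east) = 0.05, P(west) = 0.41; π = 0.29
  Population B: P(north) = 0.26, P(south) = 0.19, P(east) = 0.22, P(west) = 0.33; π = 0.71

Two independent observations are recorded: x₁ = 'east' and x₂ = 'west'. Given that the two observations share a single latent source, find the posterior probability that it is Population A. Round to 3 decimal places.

Posterior ∝ prior × likelihood, so P(k | x) ∝ π_k f_k(x); normalise over all components.
Since both observations come from the same component, the likelihood for component k is f_k(x₁)·f_k(x₂).
  f_A = [0.05] × [0.41] = 0.0205
  f_B = [0.22] × [0.33] = 0.0726
Multiply by the mixture weights:
  π_A·f_A = 0.29 × 0.0205 = 0.005945
  π_B·f_B = 0.71 × 0.0726 = 0.051546
Normaliser: 0.005945 + 0.051546 = 0.057491
Responsibility of Population A: 0.005945 / 0.057491 ≈ 0.103

0.103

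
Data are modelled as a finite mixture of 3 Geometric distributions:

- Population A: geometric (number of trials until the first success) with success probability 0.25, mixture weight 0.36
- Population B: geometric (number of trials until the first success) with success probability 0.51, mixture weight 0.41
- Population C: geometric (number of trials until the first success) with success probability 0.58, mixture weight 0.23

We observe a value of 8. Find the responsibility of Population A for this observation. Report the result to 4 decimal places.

Apply Bayes' rule: the posterior for each component is proportional to its prior times its likelihood at x.
Geometric probabilities:
  L_A = 0.033371
  L_B = 0.00345894
  L_C = 0.00133713
Multiply by the mixture weights:
  w_A·L_A = 0.36 × 0.033371 = 0.0120135
  w_B·L_B = 0.41 × 0.00345894 = 0.00141816
  w_C·L_C = 0.23 × 0.00133713 = 0.000307539
Sum: 0.0120135 + 0.00141816 + 0.000307539 = 0.0137393
P(Population A | data) ≈ 0.8744

0.8744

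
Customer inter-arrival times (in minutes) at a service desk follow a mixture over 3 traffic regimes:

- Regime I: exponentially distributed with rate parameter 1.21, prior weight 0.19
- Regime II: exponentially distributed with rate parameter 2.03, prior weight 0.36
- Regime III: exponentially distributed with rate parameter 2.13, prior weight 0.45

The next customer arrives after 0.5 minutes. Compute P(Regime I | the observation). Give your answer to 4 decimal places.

0.1742

Posterior ∝ prior × likelihood, so P(k | x) ∝ P(Z=k) f_k(x); normalise over all components.
Exponential densities:
  f_I = 1.21·e^(−1.21·0.5) = 1.21·e^(−0.6050) = 0.66075
  f_II = 2.03·e^(−2.03·0.5) = 2.03·e^(−1.0150) = 0.735677
  f_III = 2.13·e^(−2.13·0.5) = 2.13·e^(−1.0650) = 0.73427
Multiply by the mixture weights:
  P(Z=I)·f_I = 0.19 × 0.66075 = 0.125543
  P(Z=II)·f_II = 0.36 × 0.735677 = 0.264844
  P(Z=III)·f_III = 0.45 × 0.73427 = 0.330422
Denominator: 0.125543 + 0.264844 + 0.330422 = 0.720808
So the posterior for Regime I is 0.125543 / 0.720808 ≈ 0.1742.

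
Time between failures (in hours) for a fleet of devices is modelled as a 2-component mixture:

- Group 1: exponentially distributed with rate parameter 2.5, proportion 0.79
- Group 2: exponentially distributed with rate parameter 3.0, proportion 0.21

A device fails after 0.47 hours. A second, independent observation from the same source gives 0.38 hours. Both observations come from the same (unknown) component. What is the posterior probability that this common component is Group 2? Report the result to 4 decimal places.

Apply Bayes' rule: the posterior for each component is proportional to its prior times its likelihood at x.
Since both observations come from the same component, the likelihood for component k is f_k(x₁)·f_k(x₂).
  L_1 = [2.5·e^(−2.5·0.47) = 2.5·e^(−1.1750) = 0.772047] × [0.966853] = 0.746456
  L_2 = [3.0·e^(−3.0·0.47) = 3.0·e^(−1.4100) = 0.73243] × [0.959457] = 0.702735
Multiply by the mixture weights:
  w_1·L_1 = 0.79 × 0.746456 = 0.5897
  w_2·L_2 = 0.21 × 0.702735 = 0.147574
Sum: 0.5897 + 0.147574 = 0.737275
P(Group 2 | x₁, x₂) = 0.147574 / 0.737275 ≈ 0.2002

0.2002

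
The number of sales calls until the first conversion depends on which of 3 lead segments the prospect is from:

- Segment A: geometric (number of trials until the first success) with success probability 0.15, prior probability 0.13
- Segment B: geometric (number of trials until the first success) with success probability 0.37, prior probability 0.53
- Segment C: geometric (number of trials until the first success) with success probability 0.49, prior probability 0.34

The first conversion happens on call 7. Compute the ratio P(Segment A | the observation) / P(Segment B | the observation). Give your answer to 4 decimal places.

0.5998

Only the two components matter; the odds are (P(Z=i) f_i(x)) / (P(Z=j) f_j(x)).
Geometric probabilities:
  p_A = 0.15·(1−0.15)^6 = 0.15·0.37715 = 0.0565724
  p_B = 0.37·(1−0.37)^6 = 0.37·0.0625235 = 0.0231337
  p_C = 0.49·(1−0.49)^6 = 0.49·0.0175963 = 0.00862218
0.00735442 / 0.0122609 ≈ 0.5998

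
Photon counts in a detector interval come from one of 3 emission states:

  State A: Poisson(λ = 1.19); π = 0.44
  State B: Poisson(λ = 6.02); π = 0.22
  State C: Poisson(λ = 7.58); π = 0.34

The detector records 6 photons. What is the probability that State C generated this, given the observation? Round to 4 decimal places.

The responsibility of component k is π_k f_k(x) divided by Σ_j π_j f_j(x).
Evaluate each component's likelihood at the observed value:
  L_A = e^(−1.19)·1.19^6/6! = 0.00119988
  L_B = e^(−6.02)·6.02^6/6! = 0.160618
  L_C = e^(−7.58)·7.58^6/6! = 0.134503
Unnormalised posteriors:
  π_A·L_A = 0.44 × 0.00119988 = 0.000527948
  π_B·L_B = 0.22 × 0.160618 = 0.0353359
  π_C·L_C = 0.34 × 0.134503 = 0.0457309
Marginal: 0.000527948 + 0.0353359 + 0.0457309 = 0.0815947
So the posterior for State C is 0.0457309 / 0.0815947 ≈ 0.5605.

0.5605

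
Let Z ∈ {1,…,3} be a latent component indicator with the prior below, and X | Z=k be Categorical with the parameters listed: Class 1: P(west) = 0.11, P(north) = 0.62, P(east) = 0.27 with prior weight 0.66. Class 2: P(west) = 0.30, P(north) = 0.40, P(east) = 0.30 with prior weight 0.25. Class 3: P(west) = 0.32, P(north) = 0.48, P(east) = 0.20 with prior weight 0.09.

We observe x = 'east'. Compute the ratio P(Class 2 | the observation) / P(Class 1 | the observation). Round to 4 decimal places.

Posterior odds = (w_i f_i(x)) / (w_j f_j(x)); the normalising sum cancels.
Categorical probabilities:
  L_1 = 0.27
  L_2 = 0.3
  L_3 = 0.2
Odds = (0.25/0.66) × (0.3/0.27) = 0.378788 × 1.11111 ≈ 0.4209

0.4209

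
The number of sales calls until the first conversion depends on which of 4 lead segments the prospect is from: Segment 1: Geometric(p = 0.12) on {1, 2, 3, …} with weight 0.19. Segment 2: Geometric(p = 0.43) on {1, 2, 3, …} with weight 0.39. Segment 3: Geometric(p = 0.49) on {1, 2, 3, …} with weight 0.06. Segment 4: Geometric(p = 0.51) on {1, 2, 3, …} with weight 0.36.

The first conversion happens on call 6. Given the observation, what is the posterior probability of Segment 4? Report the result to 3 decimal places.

Apply Bayes' rule: the posterior for each component is proportional to its prior times its likelihood at x.
Component likelihoods at x = 6:
  p_1 = 0.12·(1−0.12)^5 = 0.12·0.527732 = 0.0633278
  p_2 = 0.43·(1−0.43)^5 = 0.43·0.0601692 = 0.0258728
  p_3 = 0.49·(1−0.49)^5 = 0.49·0.0345025 = 0.0169062
  p_4 = 0.51·(1−0.51)^5 = 0.51·0.0282475 = 0.0144062
Multiply by the mixture weights:
  w_1·p_1 = 0.19 × 0.0633278 = 0.0120323
  w_2·p_2 = 0.39 × 0.0258728 = 0.0100904
  w_3·p_3 = 0.06 × 0.0169062 = 0.00101437
  w_4·p_4 = 0.36 × 0.0144062 = 0.00518625
Denominator: 0.0120323 + 0.0100904 + 0.00101437 + 0.00518625 = 0.0283233
P(Segment 4 | x) ≈ 0.183

0.183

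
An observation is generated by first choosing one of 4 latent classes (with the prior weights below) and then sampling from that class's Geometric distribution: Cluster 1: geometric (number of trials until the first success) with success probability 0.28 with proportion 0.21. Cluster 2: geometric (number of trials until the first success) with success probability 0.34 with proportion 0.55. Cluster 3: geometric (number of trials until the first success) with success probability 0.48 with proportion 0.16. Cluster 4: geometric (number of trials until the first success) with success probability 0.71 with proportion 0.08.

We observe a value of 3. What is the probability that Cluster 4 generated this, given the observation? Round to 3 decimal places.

Apply Bayes' rule: the posterior for each component is proportional to its prior times its likelihood at x.
Geometric probabilities:
  f_1 = 0.28·(1−0.28)^2 = 0.28·0.5184 = 0.145152
  f_2 = 0.34·(1−0.34)^2 = 0.34·0.4356 = 0.148104
  f_3 = 0.48·(1−0.48)^2 = 0.48·0.2704 = 0.129792
  f_4 = 0.71·(1−0.71)^2 = 0.71·0.0841 = 0.059711
Multiply by the mixture weights:
  w_1·f_1 = 0.21 × 0.145152 = 0.0304819
  w_2·f_2 = 0.55 × 0.148104 = 0.0814572
  w_3·f_3 = 0.16 × 0.129792 = 0.0207667
  w_4·f_4 = 0.08 × 0.059711 = 0.00477688
Evidence: 0.0304819 + 0.0814572 + 0.0207667 + 0.00477688 = 0.137483
So the posterior for Cluster 4 is 0.00477688 / 0.137483 ≈ 0.035.

0.035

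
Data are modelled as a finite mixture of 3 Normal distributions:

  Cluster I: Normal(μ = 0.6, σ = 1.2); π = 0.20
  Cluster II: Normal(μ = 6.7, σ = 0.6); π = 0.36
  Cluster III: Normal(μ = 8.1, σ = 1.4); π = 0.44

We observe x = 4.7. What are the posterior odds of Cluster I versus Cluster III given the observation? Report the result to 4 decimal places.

Since P(k|x) ∝ π_k f_k(x), the posterior odds are π_i f_i(x) / (π_j f_j(x)).
Normal densities:
  p_I = (1/(1.2·√(2π)))·exp(−(4.7−0.6)²/(2·1.2²)) = 0.332452·exp(-5.83681) = 0.000970144
  p_II = (1/(0.6·√(2π)))·exp(−(4.7−6.7)²/(2·0.6²)) = 0.664904·exp(-5.55556) = 0.00257046
  p_III = (1/(1.4·√(2π)))·exp(−(4.7−8.1)²/(2·1.4²)) = 0.284959·exp(-2.94898) = 0.0149299
0.000194029 / 0.00656915 ≈ 0.0295

0.0295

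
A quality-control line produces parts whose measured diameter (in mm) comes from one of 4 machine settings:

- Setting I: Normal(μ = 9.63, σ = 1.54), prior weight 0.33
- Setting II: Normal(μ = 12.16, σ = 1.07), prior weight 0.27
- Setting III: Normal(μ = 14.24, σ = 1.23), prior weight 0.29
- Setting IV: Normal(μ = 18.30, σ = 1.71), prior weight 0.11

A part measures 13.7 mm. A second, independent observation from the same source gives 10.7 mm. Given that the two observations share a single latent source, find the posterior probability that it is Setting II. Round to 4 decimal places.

Apply Bayes' rule: the posterior for each component is proportional to its prior times its likelihood at x.
Since both observations come from the same component, the likelihood for component k is f_k(x₁)·f_k(x₂).
  p_I = [(1/(1.54·√(2π)))·exp(−(13.7−9.63)²/(2·1.54²)) = 0.259053·exp(-3.49235) = 0.00788283] × [0.203498] = 0.00160414
  p_II = [(1/(1.07·√(2π)))·exp(−(13.7−12.16)²/(2·1.07²)) = 0.372843·exp(-1.03572) = 0.132348] × [0.146973] = 0.0194515
  p_III = [(1/(1.23·√(2π)))·exp(−(13.7−14.24)²/(2·1.23²)) = 0.324343·exp(-0.09637) = 0.294545] × [0.0051563] = 0.00151876
  p_IV = [(1/(1.71·√(2π)))·exp(−(13.7−18.30)²/(2·1.71²)) = 0.233300·exp(-3.61821) = 0.0062596] × [1.19836e-05] = 7.50123e-08
Unnormalised posteriors:
  P(Z=I)·p_I = 0.33 × 0.00160414 = 0.000529367
  P(Z=II)·p_II = 0.27 × 0.0194515 = 0.00525192
  P(Z=III)·p_III = 0.29 × 0.00151876 = 0.000440441
  P(Z=IV)·p_IV = 0.11 × 7.50123e-08 = 8.25135e-09
Evidence: 0.000529367 + 0.00525192 + 0.000440441 + 8.25135e-09 = 0.00622173
P(Setting II | x) ≈ 0.8441

0.8441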